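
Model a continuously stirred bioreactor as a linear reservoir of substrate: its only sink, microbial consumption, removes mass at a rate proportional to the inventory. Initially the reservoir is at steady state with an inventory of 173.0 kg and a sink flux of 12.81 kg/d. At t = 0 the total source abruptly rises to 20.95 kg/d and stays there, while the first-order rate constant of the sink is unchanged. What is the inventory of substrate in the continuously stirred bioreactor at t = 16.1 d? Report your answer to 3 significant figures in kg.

τ = M₀/F₀ = 173.0/12.81 = 13.51 d; rate constant k = 1/τ.
New steady state M_∞ = F₁/k = F₁·τ = 20.95 × 13.51 = 282.93 kg.
M(t) = M_∞ + (M₀ − M_∞)·e^(−t/τ); t/τ = 16.1/13.51 = 1.192, so e^(−t/τ) = 0.3036.
M(t) = 282.93 − 109.9 × 0.3036 = 249.56 kg.

250 kg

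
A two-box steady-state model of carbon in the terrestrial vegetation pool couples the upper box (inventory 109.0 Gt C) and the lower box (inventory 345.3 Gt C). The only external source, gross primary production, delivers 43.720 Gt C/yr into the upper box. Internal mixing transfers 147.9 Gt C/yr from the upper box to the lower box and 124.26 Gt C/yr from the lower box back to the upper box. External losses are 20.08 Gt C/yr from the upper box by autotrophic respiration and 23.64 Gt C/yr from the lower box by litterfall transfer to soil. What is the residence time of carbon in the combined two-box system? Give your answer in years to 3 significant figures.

10.4 yr

Residence time in the combined system uses the total inventory and the total *external* removal — internal exchanges between the two boxes cancel.
M_total = 109.0 + 345.3 = 454.30 Gt C.
ΣF_external_out = 20.08 + 23.64 = 43.720 Gt C/yr.
τ = M_total / ΣF_ext = 454.30 / 43.720 = 10.39 yr.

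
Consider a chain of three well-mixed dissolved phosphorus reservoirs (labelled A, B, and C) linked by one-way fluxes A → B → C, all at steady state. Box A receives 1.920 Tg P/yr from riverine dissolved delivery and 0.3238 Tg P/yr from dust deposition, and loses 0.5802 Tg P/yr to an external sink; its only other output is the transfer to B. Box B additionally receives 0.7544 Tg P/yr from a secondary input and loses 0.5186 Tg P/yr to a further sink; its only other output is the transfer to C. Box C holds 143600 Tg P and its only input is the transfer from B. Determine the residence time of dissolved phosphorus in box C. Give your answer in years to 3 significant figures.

Box A: F(A→B) = (1.920 + 0.3238) − 0.5802 = 1.6636 Tg P/yr.
Box B: F(B→C) = (1.6636 + 0.7544) − 0.5186 = 1.8994 Tg P/yr.
Box C throughput = its input = 1.8994 Tg P/yr; τ = 143600 / 1.8994 = 75600 yr.

75600 yr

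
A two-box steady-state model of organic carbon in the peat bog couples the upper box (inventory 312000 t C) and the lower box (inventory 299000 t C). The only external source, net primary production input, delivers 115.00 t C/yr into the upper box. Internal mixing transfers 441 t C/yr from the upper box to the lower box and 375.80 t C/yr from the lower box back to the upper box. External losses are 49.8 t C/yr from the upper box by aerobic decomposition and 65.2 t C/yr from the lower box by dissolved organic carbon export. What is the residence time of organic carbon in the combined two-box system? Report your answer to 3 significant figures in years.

For the system as a whole, the A↔B exchange is internal and contributes nothing to the throughput; only the external sinks remove mass.
M_total = 312000 + 299000 = 611000 t C.
ΣF_external_out = 49.8 + 65.2 = 115.00 t C/yr.
τ = M_total / ΣF_ext = 611000 / 115.00 = 5313 yr.

5310 yr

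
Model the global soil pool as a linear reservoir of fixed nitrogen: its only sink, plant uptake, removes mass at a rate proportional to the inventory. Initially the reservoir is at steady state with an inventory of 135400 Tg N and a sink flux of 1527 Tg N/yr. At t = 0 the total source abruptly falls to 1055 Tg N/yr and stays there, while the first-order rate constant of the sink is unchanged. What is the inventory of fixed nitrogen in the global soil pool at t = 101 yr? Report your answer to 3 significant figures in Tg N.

107000 Tg N

The sink rate constant is k = F₀/M₀ = 1527/135400 = 0.01128 yr⁻¹.
Solving dM/dt = F₁ − kM with M(0) = M₀ gives M(t) = F₁/k + (M₀ − F₁/k)·e^(−kt).
F₁/k = 1055/0.01128 = 93547 Tg N; kt = 0.01128 × 101 = 1.139, e^(−kt) = 0.3201.
M(101) = 93547 + (135400 − 93547) × 0.3201 = 93547 + 13400 = 106950 Tg N.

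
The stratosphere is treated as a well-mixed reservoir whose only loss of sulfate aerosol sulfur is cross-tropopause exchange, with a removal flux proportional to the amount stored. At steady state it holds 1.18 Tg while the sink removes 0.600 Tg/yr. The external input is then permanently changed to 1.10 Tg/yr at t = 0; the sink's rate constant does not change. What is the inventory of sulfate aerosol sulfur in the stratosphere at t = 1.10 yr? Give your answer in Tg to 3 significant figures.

τ = M₀/F₀ = 1.18/0.600 = 1.967 yr; rate constant k = 1/τ.
New steady state M_∞ = F₁/k = F₁·τ = 1.10 × 1.967 = 2.1633 Tg.
M(t) = M_∞ + (M₀ − M_∞)·e^(−t/τ); t/τ = 1.10/1.967 = 0.5593, so e^(−t/τ) = 0.5716.
M(t) = 2.1633 − 0.9833 × 0.5716 = 1.6013 Tg.

1.60 Tg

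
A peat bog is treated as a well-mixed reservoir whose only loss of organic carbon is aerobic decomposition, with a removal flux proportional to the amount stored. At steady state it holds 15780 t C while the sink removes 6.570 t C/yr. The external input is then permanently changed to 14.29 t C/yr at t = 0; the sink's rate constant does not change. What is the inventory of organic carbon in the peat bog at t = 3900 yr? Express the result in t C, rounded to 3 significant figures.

τ = M₀/F₀ = 15780/6.570 = 2402 yr; rate constant k = 1/τ.
New steady state M_∞ = F₁/k = F₁·τ = 14.29 × 2402 = 34322 t C.
M(t) = M_∞ + (M₀ − M_∞)·e^(−t/τ); t/τ = 3900/2402 = 1.624, so e^(−t/τ) = 0.1972.
M(t) = 34322 − 18540 × 0.1972 = 30666 t C.

30700 t C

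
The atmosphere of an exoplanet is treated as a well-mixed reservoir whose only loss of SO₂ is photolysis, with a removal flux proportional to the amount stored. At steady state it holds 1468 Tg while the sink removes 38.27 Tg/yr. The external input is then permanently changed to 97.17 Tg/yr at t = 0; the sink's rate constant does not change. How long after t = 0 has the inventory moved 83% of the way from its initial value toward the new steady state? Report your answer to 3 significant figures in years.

τ = M₀/F₀ = 1468/38.27 = 38.36 yr.
The remaining gap fraction is e^(−t/τ); 83% covered ⇒ e^(−t/τ) = 0.170.
t = −τ ln(0.170) = 38.36 × 1.772 = 67.97 yr.

68.0 yr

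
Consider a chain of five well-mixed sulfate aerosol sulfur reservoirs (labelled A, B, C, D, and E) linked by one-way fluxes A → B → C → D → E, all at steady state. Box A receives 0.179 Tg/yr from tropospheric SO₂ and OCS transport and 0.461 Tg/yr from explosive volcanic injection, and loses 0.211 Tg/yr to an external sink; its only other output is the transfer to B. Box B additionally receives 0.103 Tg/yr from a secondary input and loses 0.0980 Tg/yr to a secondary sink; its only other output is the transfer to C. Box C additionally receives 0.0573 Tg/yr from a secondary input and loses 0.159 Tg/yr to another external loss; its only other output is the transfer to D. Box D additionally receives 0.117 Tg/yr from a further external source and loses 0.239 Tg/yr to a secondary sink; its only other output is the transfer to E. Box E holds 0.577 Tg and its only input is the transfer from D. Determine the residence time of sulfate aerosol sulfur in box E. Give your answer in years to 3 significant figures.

Box A: F(A→B) = (0.179 + 0.461) − 0.211 = 0.42900 Tg/yr.
Box B: F(B→C) = (0.42900 + 0.103) − 0.0980 = 0.43400 Tg/yr.
Box C: F(C→D) = (0.43400 + 0.0573) − 0.159 = 0.33230 Tg/yr.
Box D: F(D→E) = (0.33230 + 0.117) − 0.239 = 0.21030 Tg/yr.
Box E throughput = its input = 0.21030 Tg/yr; τ = 0.577 / 0.21030 = 2.744 yr.

2.74 yr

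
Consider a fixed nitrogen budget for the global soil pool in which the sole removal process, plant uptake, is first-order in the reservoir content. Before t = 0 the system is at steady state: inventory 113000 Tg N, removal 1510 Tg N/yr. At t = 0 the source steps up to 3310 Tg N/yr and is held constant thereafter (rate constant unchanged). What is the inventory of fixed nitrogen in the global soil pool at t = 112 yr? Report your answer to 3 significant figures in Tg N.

218000 Tg N

τ = M₀/F₀ = 113000/1510 = 74.83 yr; rate constant k = 1/τ.
New steady state M_∞ = F₁/k = F₁·τ = 3310 × 74.83 = 247700 Tg N.
M(t) = M_∞ + (M₀ − M_∞)·e^(−t/τ); t/τ = 112/74.83 = 1.497, so e^(−t/τ) = 0.2239.
M(t) = 247700 − 134700 × 0.2239 = 217540 Tg N.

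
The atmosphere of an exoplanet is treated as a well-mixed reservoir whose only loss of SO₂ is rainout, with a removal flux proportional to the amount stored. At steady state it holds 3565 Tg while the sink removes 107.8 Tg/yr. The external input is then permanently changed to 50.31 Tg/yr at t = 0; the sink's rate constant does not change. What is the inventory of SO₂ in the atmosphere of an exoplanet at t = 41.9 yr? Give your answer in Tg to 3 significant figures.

Residence time τ = M₀/F₀ = 33.07 yr. The eventual steady state is M_∞ = M₀·(F₁/F₀) = 3565 × 50.31/107.8 = 1663.8 Tg.
The anomaly ΔM(t) = M(t) − M_∞ decays as ΔM₀·e^(−t/τ) with ΔM₀ = 3565 − 1663.8 = 1901 Tg.
At t = 41.9 yr, e^(−t/τ) = e^(−1.267) = 0.2817, so ΔM = 535.5 Tg and M = 1663.8 + 535.5 = 2199.3 Tg.

2200 Tg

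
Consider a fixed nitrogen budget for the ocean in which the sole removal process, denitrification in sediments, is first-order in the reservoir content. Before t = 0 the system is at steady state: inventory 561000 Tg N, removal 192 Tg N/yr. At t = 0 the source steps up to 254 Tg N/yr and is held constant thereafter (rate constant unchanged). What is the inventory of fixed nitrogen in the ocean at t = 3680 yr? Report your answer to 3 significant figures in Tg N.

The sink rate constant is k = F₀/M₀ = 192/561000 = 0.0003422 yr⁻¹.
Solving dM/dt = F₁ − kM with M(0) = M₀ gives M(t) = F₁/k + (M₀ − F₁/k)·e^(−kt).
F₁/k = 254/0.0003422 = 742160 Tg N; kt = 0.0003422 × 3680 = 1.259, e^(−kt) = 0.2838.
M(3680) = 742160 + (561000 − 742160) × 0.2838 = 742160 − 51410 = 690740 Tg N.

691000 Tg N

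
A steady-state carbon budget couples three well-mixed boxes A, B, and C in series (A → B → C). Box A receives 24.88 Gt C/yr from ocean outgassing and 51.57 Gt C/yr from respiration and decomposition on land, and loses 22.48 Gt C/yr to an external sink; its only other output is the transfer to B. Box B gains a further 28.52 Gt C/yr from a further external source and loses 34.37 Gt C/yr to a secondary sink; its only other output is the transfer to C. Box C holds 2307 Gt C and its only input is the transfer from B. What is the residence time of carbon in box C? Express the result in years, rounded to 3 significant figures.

Box A: F(A→B) = (24.88 + 51.57) − 22.48 = 53.970 Gt C/yr.
Box B: F(B→C) = (53.970 + 28.52) − 34.37 = 48.120 Gt C/yr.
Box C throughput = its input = 48.120 Gt C/yr; τ = 2307 / 48.120 = 47.94 yr.

47.9 yr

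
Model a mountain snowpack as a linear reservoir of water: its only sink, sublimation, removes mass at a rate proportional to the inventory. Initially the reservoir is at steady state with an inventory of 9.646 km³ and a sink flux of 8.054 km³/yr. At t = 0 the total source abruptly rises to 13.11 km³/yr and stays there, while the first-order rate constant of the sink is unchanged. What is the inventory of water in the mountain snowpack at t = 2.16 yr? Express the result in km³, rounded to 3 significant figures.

Residence time τ = M₀/F₀ = 1.198 yr. The eventual steady state is M_∞ = M₀·(F₁/F₀) = 9.646 × 13.11/8.054 = 15.701 km³.
The anomaly ΔM(t) = M(t) − M_∞ decays as ΔM₀·e^(−t/τ) with ΔM₀ = 9.646 − 15.701 = −6.055 km³.
At t = 2.16 yr, e^(−t/τ) = e^(−1.804) = 0.1647, so ΔM = −0.9974 km³ and M = 15.701 − 0.9974 = 14.704 km³.

14.7 km³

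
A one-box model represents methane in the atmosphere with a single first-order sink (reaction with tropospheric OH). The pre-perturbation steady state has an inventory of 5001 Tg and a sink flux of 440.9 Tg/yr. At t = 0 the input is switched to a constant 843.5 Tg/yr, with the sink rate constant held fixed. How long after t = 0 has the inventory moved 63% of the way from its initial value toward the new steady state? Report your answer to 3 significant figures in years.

τ = M₀/F₀ = 5001/440.9 = 11.34 yr.
The remaining gap fraction is e^(−t/τ); 63% covered ⇒ e^(−t/τ) = 0.370.
t = −τ ln(0.370) = 11.34 × 0.9943 = 11.28 yr.

11.3 yr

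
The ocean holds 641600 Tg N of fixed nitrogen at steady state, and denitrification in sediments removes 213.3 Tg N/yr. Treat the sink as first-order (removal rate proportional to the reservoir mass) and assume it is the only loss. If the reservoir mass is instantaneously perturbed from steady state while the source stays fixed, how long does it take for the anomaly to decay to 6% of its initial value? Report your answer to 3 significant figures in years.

8460 yr

For a linear reservoir the anomaly decays as exp(−t/τ) with τ = M/F = 641600/213.3 = 3008 yr.
exp(−t/τ) = 0.06 ⇒ t = −τ ln(0.06) = 3008 × 2.813 = 8463 yr.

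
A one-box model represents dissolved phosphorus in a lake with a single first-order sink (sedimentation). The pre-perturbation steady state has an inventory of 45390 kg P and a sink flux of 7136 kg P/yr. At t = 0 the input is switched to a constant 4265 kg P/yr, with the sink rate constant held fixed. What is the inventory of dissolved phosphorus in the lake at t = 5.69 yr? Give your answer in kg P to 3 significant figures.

34600 kg P

τ = M₀/F₀ = 45390/7136 = 6.361 yr; rate constant k = 1/τ.
New steady state M_∞ = F₁/k = F₁·τ = 4265 × 6.361 = 27128 kg P.
M(t) = M_∞ + (M₀ − M_∞)·e^(−t/τ); t/τ = 5.69/6.361 = 0.8946, so e^(−t/τ) = 0.4088.
M(t) = 27128 + 18260 × 0.4088 = 34594 kg P.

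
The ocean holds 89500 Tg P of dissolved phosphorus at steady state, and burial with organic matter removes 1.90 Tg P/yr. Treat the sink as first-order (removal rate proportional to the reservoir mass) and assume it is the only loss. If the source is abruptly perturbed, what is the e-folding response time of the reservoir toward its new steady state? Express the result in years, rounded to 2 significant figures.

For a linear reservoir the response time equals the residence time τ = M/F.
τ = 89500 / 1.90 = 47110 yr.

47000 yr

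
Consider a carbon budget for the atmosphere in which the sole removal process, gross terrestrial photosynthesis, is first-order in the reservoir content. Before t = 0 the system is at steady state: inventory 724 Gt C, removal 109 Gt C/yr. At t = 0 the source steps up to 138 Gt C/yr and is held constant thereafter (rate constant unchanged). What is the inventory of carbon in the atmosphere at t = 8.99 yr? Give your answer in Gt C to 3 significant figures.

867 Gt C

τ = M₀/F₀ = 724/109 = 6.642 yr; rate constant k = 1/τ.
New steady state M_∞ = F₁/k = F₁·τ = 138 × 6.642 = 916.62 Gt C.
M(t) = M_∞ + (M₀ − M_∞)·e^(−t/τ); t/τ = 8.99/6.642 = 1.353, so e^(−t/τ) = 0.2583.
M(t) = 916.62 − 192.6 × 0.2583 = 866.86 Gt C.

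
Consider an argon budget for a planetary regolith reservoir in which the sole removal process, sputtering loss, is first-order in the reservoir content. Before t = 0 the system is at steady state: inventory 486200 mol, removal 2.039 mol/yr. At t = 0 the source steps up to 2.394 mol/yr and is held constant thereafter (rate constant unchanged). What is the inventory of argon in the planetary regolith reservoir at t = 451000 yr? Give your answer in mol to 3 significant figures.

558000 mol

The sink rate constant is k = F₀/M₀ = 2.039/486200 = 4.194×10^-6 yr⁻¹.
Solving dM/dt = F₁ − kM with M(0) = M₀ gives M(t) = F₁/k + (M₀ − F₁/k)·e^(−kt).
F₁/k = 2.394/4.194×10^-6 = 570850 mol; kt = 4.194×10^-6 × 451000 = 1.891, e^(−kt) = 0.1509.
M(451000) = 570850 + (486200 − 570850) × 0.1509 = 570850 − 12770 = 558080 mol.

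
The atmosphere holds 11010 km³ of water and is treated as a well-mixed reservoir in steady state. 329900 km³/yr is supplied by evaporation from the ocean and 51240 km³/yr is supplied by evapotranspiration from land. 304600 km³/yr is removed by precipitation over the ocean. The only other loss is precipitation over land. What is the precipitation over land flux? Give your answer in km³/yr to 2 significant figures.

At steady state ΣF_in = ΣF_out.
ΣF_in = 329900 + 51240 = 381140 km³/yr.
Precipitation over land flux = ΣF_in − (304600) = 381140 − 304600 = 76540 km³/yr.

77000 km³/yr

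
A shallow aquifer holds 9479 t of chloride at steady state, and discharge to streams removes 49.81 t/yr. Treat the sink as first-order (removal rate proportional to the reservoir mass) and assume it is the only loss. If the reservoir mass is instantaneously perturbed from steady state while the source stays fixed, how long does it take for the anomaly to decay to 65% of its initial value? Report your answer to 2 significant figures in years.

82 yr

For a linear reservoir the anomaly decays as exp(−t/τ) with τ = M/F = 9479/49.81 = 190.3 yr.
exp(−t/τ) = 0.65 ⇒ t = −τ ln(0.65) = 190.3 × 0.4308 = 81.98 yr.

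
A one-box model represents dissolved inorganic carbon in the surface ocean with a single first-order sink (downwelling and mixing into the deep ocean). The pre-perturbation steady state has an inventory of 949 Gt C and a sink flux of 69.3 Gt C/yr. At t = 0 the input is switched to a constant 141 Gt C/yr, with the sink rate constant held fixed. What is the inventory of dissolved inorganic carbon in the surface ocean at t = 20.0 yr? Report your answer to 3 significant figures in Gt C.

1700 Gt C

τ = M₀/F₀ = 949/69.3 = 13.69 yr; rate constant k = 1/τ.
New steady state M_∞ = F₁/k = F₁·τ = 141 × 13.69 = 1930.9 Gt C.
M(t) = M_∞ + (M₀ − M_∞)·e^(−t/τ); t/τ = 20.0/13.69 = 1.460, so e^(−t/τ) = 0.2321.
M(t) = 1930.9 − 981.9 × 0.2321 = 1703.0 Gt C.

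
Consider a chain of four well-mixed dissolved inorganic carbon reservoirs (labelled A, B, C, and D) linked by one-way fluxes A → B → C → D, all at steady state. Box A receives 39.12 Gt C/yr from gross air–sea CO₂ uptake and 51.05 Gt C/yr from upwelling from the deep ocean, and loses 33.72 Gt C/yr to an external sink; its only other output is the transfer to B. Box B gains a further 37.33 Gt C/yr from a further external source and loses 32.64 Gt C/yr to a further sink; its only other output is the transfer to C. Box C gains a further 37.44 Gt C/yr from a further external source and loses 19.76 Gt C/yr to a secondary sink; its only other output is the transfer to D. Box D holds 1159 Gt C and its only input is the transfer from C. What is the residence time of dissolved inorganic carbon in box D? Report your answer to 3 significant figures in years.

Box A: F(A→B) = (39.12 + 51.05) − 33.72 = 56.450 Gt C/yr.
Box B: F(B→C) = (56.450 + 37.33) − 32.64 = 61.140 Gt C/yr.
Box C: F(C→D) = (61.140 + 37.44) − 19.76 = 78.820 Gt C/yr.
Box D throughput = its input = 78.820 Gt C/yr; τ = 1159 / 78.820 = 14.70 yr.

14.7 yr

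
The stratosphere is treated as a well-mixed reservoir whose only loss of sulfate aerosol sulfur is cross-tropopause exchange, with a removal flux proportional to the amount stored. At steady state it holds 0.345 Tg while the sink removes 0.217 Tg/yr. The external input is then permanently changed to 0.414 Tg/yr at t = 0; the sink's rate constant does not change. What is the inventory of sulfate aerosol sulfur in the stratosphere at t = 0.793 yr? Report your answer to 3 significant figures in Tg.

Residence time τ = M₀/F₀ = 1.590 yr. The eventual steady state is M_∞ = M₀·(F₁/F₀) = 0.345 × 0.414/0.217 = 0.65820 Tg.
The anomaly ΔM(t) = M(t) − M_∞ decays as ΔM₀·e^(−t/τ) with ΔM₀ = 0.345 − 0.65820 = −0.3132 Tg.
At t = 0.793 yr, e^(−t/τ) = e^(−0.4988) = 0.6073, so ΔM = −0.1902 Tg and M = 0.65820 − 0.1902 = 0.46800 Tg.

0.468 Tg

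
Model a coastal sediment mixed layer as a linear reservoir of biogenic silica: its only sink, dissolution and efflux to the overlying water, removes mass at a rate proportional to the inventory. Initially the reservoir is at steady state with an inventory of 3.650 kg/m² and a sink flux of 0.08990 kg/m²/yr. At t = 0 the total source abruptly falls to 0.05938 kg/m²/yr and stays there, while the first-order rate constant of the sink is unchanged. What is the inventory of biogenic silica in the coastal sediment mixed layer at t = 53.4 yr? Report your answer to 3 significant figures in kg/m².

2.74 kg/m²

Residence time τ = M₀/F₀ = 40.60 yr. The eventual steady state is M_∞ = M₀·(F₁/F₀) = 3.650 × 0.05938/0.08990 = 2.4109 kg/m².
The anomaly ΔM(t) = M(t) − M_∞ decays as ΔM₀·e^(−t/τ) with ΔM₀ = 3.650 − 2.4109 = 1.239 kg/m².
At t = 53.4 yr, e^(−t/τ) = e^(−1.315) = 0.2684, so ΔM = 0.3326 kg/m² and M = 2.4109 + 0.3326 = 2.7435 kg/m².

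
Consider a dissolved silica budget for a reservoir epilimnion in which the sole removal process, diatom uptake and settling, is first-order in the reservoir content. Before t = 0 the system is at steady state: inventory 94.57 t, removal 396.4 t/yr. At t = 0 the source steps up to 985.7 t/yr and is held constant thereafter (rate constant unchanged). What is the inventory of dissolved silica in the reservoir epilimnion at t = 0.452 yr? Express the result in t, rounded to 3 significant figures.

214 t

The sink rate constant is k = F₀/M₀ = 396.4/94.57 = 4.192 yr⁻¹.
Solving dM/dt = F₁ − kM with M(0) = M₀ gives M(t) = F₁/k + (M₀ − F₁/k)·e^(−kt).
F₁/k = 985.7/4.192 = 235.16 t; kt = 4.192 × 0.452 = 1.895, e^(−kt) = 0.1504.
M(0.452) = 235.16 + (94.57 − 235.16) × 0.1504 = 235.16 − 21.14 = 214.02 t.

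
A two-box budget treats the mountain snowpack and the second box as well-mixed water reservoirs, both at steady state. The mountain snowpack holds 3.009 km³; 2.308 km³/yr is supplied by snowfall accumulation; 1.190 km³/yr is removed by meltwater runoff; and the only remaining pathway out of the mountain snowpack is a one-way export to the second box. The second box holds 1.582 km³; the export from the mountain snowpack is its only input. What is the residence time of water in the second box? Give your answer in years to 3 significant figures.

1.42 yr

Balance the mountain snowpack: ΣF_in = 2.3080 km³/yr.
Export to the second box = ΣF_in − (1.190) = 1.1180 km³/yr.
At steady state the output of the second box equals its input, 1.1180 km³/yr.
τ = M / F = 1.582 / 1.1180 = 1.415 yr.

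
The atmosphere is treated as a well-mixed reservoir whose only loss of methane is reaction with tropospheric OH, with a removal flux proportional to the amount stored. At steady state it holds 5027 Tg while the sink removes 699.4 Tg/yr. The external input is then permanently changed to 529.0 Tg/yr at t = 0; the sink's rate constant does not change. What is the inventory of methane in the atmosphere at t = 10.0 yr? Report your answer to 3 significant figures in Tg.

Residence time τ = M₀/F₀ = 7.188 yr. The eventual steady state is M_∞ = M₀·(F₁/F₀) = 5027 × 529.0/699.4 = 3802.2 Tg.
The anomaly ΔM(t) = M(t) − M_∞ decays as ΔM₀·e^(−t/τ) with ΔM₀ = 5027 − 3802.2 = 1225 Tg.
At t = 10.0 yr, e^(−t/τ) = e^(−1.391) = 0.2488, so ΔM = 304.7 Tg and M = 3802.2 + 304.7 = 4106.9 Tg.

4110 Tg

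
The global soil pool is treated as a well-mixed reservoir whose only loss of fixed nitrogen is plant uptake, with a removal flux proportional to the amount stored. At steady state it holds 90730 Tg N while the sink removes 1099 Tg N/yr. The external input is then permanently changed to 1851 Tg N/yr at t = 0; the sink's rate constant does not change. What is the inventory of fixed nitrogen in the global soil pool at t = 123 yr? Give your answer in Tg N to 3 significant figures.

139000 Tg N

τ = M₀/F₀ = 90730/1099 = 82.56 yr; rate constant k = 1/τ.
New steady state M_∞ = F₁/k = F₁·τ = 1851 × 82.56 = 152810 Tg N.
M(t) = M_∞ + (M₀ − M_∞)·e^(−t/τ); t/τ = 123/82.56 = 1.490, so e^(−t/τ) = 0.2254.
M(t) = 152810 − 62080 × 0.2254 = 138820 Tg N.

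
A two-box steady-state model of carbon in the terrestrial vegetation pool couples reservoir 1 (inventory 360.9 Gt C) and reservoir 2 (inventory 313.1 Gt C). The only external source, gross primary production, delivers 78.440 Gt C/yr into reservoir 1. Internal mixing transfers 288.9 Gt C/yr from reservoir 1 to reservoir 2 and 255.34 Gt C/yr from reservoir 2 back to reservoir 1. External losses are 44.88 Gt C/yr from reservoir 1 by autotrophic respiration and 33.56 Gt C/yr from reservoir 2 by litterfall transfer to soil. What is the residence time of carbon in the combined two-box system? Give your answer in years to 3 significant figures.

Treat the two boxes together as one reservoir: the mixing fluxes between them are internal recycling, so τ = ΣM / Σ(external losses).
M_total = 360.9 + 313.1 = 674.00 Gt C.
ΣF_external_out = 44.88 + 33.56 = 78.440 Gt C/yr.
τ = M_total / ΣF_ext = 674.00 / 78.440 = 8.593 yr.

8.59 yr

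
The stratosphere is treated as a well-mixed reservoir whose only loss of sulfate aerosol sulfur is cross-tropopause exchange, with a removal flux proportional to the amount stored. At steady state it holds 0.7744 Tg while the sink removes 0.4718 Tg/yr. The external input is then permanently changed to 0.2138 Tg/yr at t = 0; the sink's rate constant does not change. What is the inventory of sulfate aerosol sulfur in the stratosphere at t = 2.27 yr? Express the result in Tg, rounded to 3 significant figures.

The sink rate constant is k = F₀/M₀ = 0.4718/0.7744 = 0.6092 yr⁻¹.
Solving dM/dt = F₁ − kM with M(0) = M₀ gives M(t) = F₁/k + (M₀ − F₁/k)·e^(−kt).
F₁/k = 0.2138/0.6092 = 0.35093 Tg; kt = 0.6092 × 2.27 = 1.383, e^(−kt) = 0.2508.
M(2.27) = 0.35093 + (0.7744 − 0.35093) × 0.2508 = 0.35093 + 0.1062 = 0.45714 Tg.

0.457 Tg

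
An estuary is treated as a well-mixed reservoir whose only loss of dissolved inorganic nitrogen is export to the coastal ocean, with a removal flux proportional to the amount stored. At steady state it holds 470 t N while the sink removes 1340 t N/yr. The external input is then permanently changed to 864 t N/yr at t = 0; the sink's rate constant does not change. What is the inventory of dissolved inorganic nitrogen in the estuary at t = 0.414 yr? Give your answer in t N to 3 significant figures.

The sink rate constant is k = F₀/M₀ = 1340/470 = 2.851 yr⁻¹.
Solving dM/dt = F₁ − kM with M(0) = M₀ gives M(t) = F₁/k + (M₀ − F₁/k)·e^(−kt).
F₁/k = 864/2.851 = 303.04 t N; kt = 2.851 × 0.414 = 1.180, e^(−kt) = 0.3072.
M(0.414) = 303.04 + (470 − 303.04) × 0.3072 = 303.04 + 51.28 = 354.33 t N.

354 t N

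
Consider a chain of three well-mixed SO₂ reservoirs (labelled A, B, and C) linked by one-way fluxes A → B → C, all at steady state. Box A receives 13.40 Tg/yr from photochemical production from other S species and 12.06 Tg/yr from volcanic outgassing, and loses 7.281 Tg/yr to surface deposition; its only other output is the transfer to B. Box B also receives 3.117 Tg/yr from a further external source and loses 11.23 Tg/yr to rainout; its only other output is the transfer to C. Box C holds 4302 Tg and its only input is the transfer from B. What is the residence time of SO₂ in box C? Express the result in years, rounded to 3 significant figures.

Box A: F(A→B) = (13.40 + 12.06) − 7.281 = 18.179 Tg/yr.
Box B: F(B→C) = (18.179 + 3.117) − 11.23 = 10.066 Tg/yr.
Box C throughput = its input = 10.066 Tg/yr; τ = 4302 / 10.066 = 427.4 yr.

427 yr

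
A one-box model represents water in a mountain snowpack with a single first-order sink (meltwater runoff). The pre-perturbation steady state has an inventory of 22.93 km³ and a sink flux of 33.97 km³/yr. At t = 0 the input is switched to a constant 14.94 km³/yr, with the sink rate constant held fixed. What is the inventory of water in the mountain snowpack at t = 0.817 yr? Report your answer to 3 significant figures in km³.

τ = M₀/F₀ = 22.93/33.97 = 0.6750 yr; rate constant k = 1/τ.
New steady state M_∞ = F₁/k = F₁·τ = 14.94 × 0.6750 = 10.085 km³.
M(t) = M_∞ + (M₀ − M_∞)·e^(−t/τ); t/τ = 0.817/0.6750 = 1.210, so e^(−t/τ) = 0.2981.
M(t) = 10.085 + 12.85 × 0.2981 = 13.914 km³.

13.9 km³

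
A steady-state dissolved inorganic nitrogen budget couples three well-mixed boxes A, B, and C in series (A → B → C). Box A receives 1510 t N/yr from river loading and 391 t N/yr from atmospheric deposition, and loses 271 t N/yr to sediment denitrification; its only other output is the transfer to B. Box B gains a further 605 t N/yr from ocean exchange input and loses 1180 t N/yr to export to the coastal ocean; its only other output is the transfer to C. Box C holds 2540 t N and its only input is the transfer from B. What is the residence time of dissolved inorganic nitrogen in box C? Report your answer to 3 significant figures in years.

Box A: F(A→B) = (1510 + 391) − 271 = 1630.0 t N/yr.
Box B: F(B→C) = (1630.0 + 605) − 1180 = 1055.0 t N/yr.
Box C throughput = its input = 1055.0 t N/yr; τ = 2540 / 1055.0 = 2.408 yr.

2.41 yr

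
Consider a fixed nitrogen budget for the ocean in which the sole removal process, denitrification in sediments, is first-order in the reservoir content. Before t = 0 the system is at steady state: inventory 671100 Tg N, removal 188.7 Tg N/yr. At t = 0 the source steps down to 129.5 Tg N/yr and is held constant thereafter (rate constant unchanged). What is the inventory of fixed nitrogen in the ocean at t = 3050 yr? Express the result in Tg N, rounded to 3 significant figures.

The sink rate constant is k = F₀/M₀ = 188.7/671100 = 0.0002812 yr⁻¹.
Solving dM/dt = F₁ − kM with M(0) = M₀ gives M(t) = F₁/k + (M₀ − F₁/k)·e^(−kt).
F₁/k = 129.5/0.0002812 = 460560 Tg N; kt = 0.0002812 × 3050 = 0.8576, e^(−kt) = 0.4242.
M(3050) = 460560 + (671100 − 460560) × 0.4242 = 460560 + 89310 = 549870 Tg N.

550000 Tg N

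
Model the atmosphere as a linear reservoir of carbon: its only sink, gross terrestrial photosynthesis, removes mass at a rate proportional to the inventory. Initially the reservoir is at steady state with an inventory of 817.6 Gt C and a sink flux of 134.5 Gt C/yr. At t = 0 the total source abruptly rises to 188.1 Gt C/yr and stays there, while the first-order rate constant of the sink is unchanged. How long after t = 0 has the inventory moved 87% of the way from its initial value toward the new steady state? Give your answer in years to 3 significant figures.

12.4 yr

τ = M₀/F₀ = 817.6/134.5 = 6.079 yr.
The remaining gap fraction is e^(−t/τ); 87% covered ⇒ e^(−t/τ) = 0.130.
t = −τ ln(0.130) = 6.079 × 2.040 = 12.40 yr.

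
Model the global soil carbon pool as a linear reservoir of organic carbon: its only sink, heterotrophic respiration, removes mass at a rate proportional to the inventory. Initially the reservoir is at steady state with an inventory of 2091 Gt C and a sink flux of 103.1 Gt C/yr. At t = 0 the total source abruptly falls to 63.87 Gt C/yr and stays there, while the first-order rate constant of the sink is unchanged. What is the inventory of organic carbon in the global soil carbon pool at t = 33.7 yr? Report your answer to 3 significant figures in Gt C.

The sink rate constant is k = F₀/M₀ = 103.1/2091 = 0.04931 yr⁻¹.
Solving dM/dt = F₁ − kM with M(0) = M₀ gives M(t) = F₁/k + (M₀ − F₁/k)·e^(−kt).
F₁/k = 63.87/0.04931 = 1295.4 Gt C; kt = 0.04931 × 33.7 = 1.662, e^(−kt) = 0.1898.
M(33.7) = 1295.4 + (2091 − 1295.4) × 0.1898 = 1295.4 + 151.0 = 1446.4 Gt C.

1450 Gt C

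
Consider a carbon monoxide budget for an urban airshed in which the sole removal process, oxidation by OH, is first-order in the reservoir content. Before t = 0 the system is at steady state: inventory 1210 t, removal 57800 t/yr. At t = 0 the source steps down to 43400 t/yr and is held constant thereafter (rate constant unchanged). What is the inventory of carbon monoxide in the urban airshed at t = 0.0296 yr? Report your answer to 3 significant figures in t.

982 t

Residence time τ = M₀/F₀ = 0.02093 yr. The eventual steady state is M_∞ = M₀·(F₁/F₀) = 1210 × 43400/57800 = 908.55 t.
The anomaly ΔM(t) = M(t) − M_∞ decays as ΔM₀·e^(−t/τ) with ΔM₀ = 1210 − 908.55 = 301.5 t.
At t = 0.0296 yr, e^(−t/τ) = e^(−1.414) = 0.2432, so ΔM = 73.31 t and M = 908.55 + 73.31 = 981.85 t.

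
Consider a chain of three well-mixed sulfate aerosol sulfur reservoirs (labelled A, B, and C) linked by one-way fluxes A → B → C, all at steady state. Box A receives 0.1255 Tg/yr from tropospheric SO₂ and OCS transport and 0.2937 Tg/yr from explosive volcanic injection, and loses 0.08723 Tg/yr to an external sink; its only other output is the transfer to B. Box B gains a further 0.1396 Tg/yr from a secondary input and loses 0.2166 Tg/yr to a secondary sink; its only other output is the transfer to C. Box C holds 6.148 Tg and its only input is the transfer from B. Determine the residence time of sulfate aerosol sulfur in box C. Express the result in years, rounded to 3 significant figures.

Box A: F(A→B) = (0.1255 + 0.2937) − 0.08723 = 0.33197 Tg/yr.
Box B: F(B→C) = (0.33197 + 0.1396) − 0.2166 = 0.25497 Tg/yr.
Box C throughput = its input = 0.25497 Tg/yr; τ = 6.148 / 0.25497 = 24.11 yr.

24.1 yr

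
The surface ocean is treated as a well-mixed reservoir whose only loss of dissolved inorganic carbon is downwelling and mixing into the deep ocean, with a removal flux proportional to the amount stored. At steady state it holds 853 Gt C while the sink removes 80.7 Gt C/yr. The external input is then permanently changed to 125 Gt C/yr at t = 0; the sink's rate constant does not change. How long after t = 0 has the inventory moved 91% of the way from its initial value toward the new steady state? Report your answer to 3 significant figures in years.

25.5 yr

τ = M₀/F₀ = 853/80.7 = 10.57 yr.
The remaining gap fraction is e^(−t/τ); 91% covered ⇒ e^(−t/τ) = 0.0900.
t = −τ ln(0.0900) = 10.57 × 2.408 = 25.45 yr.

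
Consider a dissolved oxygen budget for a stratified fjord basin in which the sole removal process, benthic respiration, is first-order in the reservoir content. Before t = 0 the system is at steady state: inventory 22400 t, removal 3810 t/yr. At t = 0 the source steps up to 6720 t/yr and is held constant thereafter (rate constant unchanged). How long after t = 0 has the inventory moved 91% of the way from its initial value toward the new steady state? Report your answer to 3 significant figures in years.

τ = M₀/F₀ = 22400/3810 = 5.879 yr.
The remaining gap fraction is e^(−t/τ); 91% covered ⇒ e^(−t/τ) = 0.0900.
t = −τ ln(0.0900) = 5.879 × 2.408 = 14.16 yr.

14.2 yr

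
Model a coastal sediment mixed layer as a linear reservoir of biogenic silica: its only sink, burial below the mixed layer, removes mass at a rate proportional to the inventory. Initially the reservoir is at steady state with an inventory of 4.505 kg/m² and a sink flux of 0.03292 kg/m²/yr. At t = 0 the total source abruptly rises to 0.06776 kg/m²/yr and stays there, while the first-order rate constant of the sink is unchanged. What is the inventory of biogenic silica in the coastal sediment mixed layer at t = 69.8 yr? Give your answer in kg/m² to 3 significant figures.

6.41 kg/m²

The sink rate constant is k = F₀/M₀ = 0.03292/4.505 = 0.007307 yr⁻¹.
Solving dM/dt = F₁ − kM with M(0) = M₀ gives M(t) = F₁/k + (M₀ − F₁/k)·e^(−kt).
F₁/k = 0.06776/0.007307 = 9.2727 kg/m²; kt = 0.007307 × 69.8 = 0.5101, e^(−kt) = 0.6005.
M(69.8) = 9.2727 + (4.505 − 9.2727) × 0.6005 = 9.2727 − 2.863 = 6.4099 kg/m².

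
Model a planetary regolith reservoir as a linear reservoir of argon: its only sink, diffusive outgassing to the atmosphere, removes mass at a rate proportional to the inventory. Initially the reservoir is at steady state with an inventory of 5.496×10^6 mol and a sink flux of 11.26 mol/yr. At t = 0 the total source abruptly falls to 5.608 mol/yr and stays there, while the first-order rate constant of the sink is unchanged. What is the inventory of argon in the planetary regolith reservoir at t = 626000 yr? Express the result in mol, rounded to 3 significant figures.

3.50×10^6 mol

τ = M₀/F₀ = 5.496×10^6/11.26 = 488100 yr; rate constant k = 1/τ.
New steady state M_∞ = F₁/k = F₁·τ = 5.608 × 488100 = 2.7373×10^6 mol.
M(t) = M_∞ + (M₀ − M_∞)·e^(−t/τ); t/τ = 626000/488100 = 1.283, so e^(−t/τ) = 0.2773.
M(t) = 2.7373×10^6 + 2.759×10^6 × 0.2773 = 3.5024×10^6 mol.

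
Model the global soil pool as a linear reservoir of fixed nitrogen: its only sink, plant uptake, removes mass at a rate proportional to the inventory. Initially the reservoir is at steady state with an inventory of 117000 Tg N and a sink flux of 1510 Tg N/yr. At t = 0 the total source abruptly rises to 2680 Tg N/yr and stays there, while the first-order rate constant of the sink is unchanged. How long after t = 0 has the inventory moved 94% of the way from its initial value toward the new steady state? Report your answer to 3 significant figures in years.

τ = M₀/F₀ = 117000/1510 = 77.48 yr.
The remaining gap fraction is e^(−t/τ); 94% covered ⇒ e^(−t/τ) = 0.0600.
t = −τ ln(0.0600) = 77.48 × 2.813 = 218.0 yr.

218 yr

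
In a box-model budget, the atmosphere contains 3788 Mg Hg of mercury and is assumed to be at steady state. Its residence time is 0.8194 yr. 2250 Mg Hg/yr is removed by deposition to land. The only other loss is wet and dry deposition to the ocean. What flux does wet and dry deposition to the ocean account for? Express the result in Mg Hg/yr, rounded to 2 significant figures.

Total removal F = M/τ = 3788 / 0.8194 = 4623 Mg Hg/yr.
Wet and dry deposition to the ocean = F − (2250) = 4623 − 2250 = 2373 Mg Hg/yr.

2400 Mg Hg/yr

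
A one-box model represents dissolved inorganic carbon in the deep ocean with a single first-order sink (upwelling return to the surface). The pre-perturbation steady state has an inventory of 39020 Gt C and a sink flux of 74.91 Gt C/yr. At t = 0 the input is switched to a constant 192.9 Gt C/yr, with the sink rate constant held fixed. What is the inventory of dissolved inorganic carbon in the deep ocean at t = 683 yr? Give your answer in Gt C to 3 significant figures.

Residence time τ = M₀/F₀ = 520.9 yr. The eventual steady state is M_∞ = M₀·(F₁/F₀) = 39020 × 192.9/74.91 = 100480 Gt C.
The anomaly ΔM(t) = M(t) − M_∞ decays as ΔM₀·e^(−t/τ) with ΔM₀ = 39020 − 100480 = −61460 Gt C.
At t = 683 yr, e^(−t/τ) = e^(−1.311) = 0.2695, so ΔM = −16560 Gt C and M = 100480 − 16560 = 83917 Gt C.

83900 Gt C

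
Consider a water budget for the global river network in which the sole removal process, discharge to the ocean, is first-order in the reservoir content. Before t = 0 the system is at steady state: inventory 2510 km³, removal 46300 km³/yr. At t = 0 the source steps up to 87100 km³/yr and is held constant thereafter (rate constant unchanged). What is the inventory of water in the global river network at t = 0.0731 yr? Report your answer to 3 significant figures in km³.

The sink rate constant is k = F₀/M₀ = 46300/2510 = 18.45 yr⁻¹.
Solving dM/dt = F₁ − kM with M(0) = M₀ gives M(t) = F₁/k + (M₀ − F₁/k)·e^(−kt).
F₁/k = 87100/18.45 = 4721.8 km³; kt = 18.45 × 0.0731 = 1.348, e^(−kt) = 0.2597.
M(0.0731) = 4721.8 + (2510 − 4721.8) × 0.2597 = 4721.8 − 574.3 = 4147.5 km³.

4150 km³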